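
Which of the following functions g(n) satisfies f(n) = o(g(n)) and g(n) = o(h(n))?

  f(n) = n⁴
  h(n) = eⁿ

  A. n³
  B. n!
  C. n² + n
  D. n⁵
D

We need g(n) with n⁴ = o(g(n)) and g(n) = o(eⁿ), i.e. O(n⁴) ≺ g ≺ O(eⁿ).
Check each option:
  A. n³ — O(n³) does not grow strictly faster than f(n)
  B. n! — O(n!) does not grow strictly slower than h(n)
  C. n² + n — O(n²) does not grow strictly faster than f(n)
  D. n⁵ — O(n⁵) is strictly between O(n⁴) and O(eⁿ) ✓

Only option D (n⁵) lies strictly between.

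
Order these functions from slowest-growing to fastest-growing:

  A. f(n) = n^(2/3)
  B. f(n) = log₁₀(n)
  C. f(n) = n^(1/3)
B < C < A

Comparing growth rates:
B = log₁₀(n) is O(log n)
C = n^(1/3) is O(n^(1/3))
A = n^(2/3) is O(n^(2/3))

Therefore, the order from slowest to fastest is: B < C < A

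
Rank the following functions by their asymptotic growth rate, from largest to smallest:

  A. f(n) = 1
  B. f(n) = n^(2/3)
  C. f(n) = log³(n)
B > C > A

Comparing growth rates:
B = n^(2/3) is O(n^(2/3))
C = log³(n) is O(log³ n)
A = 1 is O(1)

Therefore, the order from fastest to slowest is: B > C > A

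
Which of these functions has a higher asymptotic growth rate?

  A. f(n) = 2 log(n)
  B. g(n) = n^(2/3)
B

f(n) = 2 log(n) is O(log n), while g(n) = n^(2/3) is O(n^(2/3)).
Since O(n^(2/3)) grows faster than O(log n), g(n) dominates.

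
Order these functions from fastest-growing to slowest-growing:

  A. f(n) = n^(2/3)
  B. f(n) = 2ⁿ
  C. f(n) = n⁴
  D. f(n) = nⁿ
D > B > C > A

Comparing growth rates:
D = nⁿ is O(nⁿ)
B = 2ⁿ is O(2ⁿ)
C = n⁴ is O(n⁴)
A = n^(2/3) is O(n^(2/3))

Therefore, the order from fastest to slowest is: D > B > C > A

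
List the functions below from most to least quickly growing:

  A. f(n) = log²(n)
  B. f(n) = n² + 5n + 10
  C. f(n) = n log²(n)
B > C > A

Comparing growth rates:
B = n² + 5n + 10 is O(n²)
C = n log²(n) is O(n log² n)
A = log²(n) is O(log² n)

Therefore, the order from fastest to slowest is: B > C > A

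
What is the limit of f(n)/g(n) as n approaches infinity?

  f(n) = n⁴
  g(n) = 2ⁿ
0

Since n⁴ (O(n⁴)) grows slower than 2ⁿ (O(2ⁿ)),
the ratio f(n)/g(n) → 0 as n → ∞.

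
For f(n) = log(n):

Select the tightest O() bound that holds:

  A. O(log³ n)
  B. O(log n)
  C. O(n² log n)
B

f(n) = log(n) is O(log n).
All listed options are valid Big-O bounds (upper bounds),
but O(log n) is the tightest (smallest valid bound).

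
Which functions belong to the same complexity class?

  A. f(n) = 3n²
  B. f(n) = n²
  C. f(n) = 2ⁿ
A and B

Examining each function:
  A. 3n² is O(n²)
  B. n² is O(n²)
  C. 2ⁿ is O(2ⁿ)

Functions A and B both have the same complexity class.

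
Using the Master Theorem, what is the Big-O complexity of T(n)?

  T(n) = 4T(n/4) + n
Θ(n log n)

Master Theorem: a = 4, b = 4, f(n) = n.
Compute the critical exponent d = log₄(4) = 1.
Compare f(n) = Θ(n) against n^d:
  k = 1 = d, so f(n) = Θ(n^d) — Case 2.
  Work is balanced across levels: T(n) = Θ(n^d log n) = Θ(n log n).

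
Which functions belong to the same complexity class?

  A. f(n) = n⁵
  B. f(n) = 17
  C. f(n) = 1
B and C

Examining each function:
  A. n⁵ is O(n⁵)
  B. 17 is O(1)
  C. 1 is O(1)

Functions B and C both have the same complexity class.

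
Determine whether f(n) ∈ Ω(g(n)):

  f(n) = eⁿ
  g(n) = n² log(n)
True

f(n) = eⁿ is O(eⁿ), and g(n) = n² log(n) is O(n² log n).
Since O(eⁿ) grows at least as fast as O(n² log n), f(n) = Ω(g(n)) is true.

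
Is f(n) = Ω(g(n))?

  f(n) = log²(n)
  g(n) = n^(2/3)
False

f(n) = log²(n) is O(log² n), and g(n) = n^(2/3) is O(n^(2/3)).
Since O(log² n) grows slower than O(n^(2/3)), f(n) = Ω(g(n)) is false.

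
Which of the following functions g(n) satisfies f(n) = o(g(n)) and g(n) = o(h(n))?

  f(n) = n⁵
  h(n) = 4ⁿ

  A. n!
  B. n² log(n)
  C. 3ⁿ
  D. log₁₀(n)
C

We need g(n) with n⁵ = o(g(n)) and g(n) = o(4ⁿ), i.e. O(n⁵) ≺ g ≺ O(4ⁿ).
Check each option:
  A. n! — O(n!) does not grow strictly slower than h(n)
  B. n² log(n) — O(n² log n) does not grow strictly faster than f(n)
  C. 3ⁿ — O(3ⁿ) is strictly between O(n⁵) and O(4ⁿ) ✓
  D. log₁₀(n) — O(log n) does not grow strictly faster than f(n)

Only option C (3ⁿ) lies strictly between.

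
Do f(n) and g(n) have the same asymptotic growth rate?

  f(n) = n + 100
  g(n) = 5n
True

f(n) = n + 100 and g(n) = 5n are both O(n).
Since they have the same asymptotic growth rate, f(n) = Θ(g(n)) is true.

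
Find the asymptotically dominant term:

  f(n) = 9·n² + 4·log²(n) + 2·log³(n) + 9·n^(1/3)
9·n²

Looking at each term:
  - 9·n² is O(n²)
  - 4·log²(n) is O(log² n)
  - 2·log³(n) is O(log³ n)
  - 9·n^(1/3) is O(n^(1/3))

The term 9·n² (O(n²)) grows fastest and dominates all others.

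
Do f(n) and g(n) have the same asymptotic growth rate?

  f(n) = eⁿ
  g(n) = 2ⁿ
False

f(n) = eⁿ is O(eⁿ), and g(n) = 2ⁿ is O(2ⁿ).
Since they have different growth rates, f(n) = Θ(g(n)) is false.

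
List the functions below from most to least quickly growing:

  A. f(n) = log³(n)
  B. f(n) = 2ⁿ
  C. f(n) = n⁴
B > C > A

Comparing growth rates:
B = 2ⁿ is O(2ⁿ)
C = n⁴ is O(n⁴)
A = log³(n) is O(log³ n)

Therefore, the order from fastest to slowest is: B > C > A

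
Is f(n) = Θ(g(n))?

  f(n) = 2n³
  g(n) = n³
True

f(n) = 2n³ and g(n) = n³ are both O(n³).
Since they have the same asymptotic growth rate, f(n) = Θ(g(n)) is true.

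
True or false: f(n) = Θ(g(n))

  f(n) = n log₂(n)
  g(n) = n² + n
False

f(n) = n log₂(n) is O(n log n), and g(n) = n² + n is O(n²).
Since they have different growth rates, f(n) = Θ(g(n)) is false.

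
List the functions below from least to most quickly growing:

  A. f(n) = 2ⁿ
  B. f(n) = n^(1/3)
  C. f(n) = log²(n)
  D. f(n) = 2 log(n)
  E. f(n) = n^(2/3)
D < C < B < E < A

Comparing growth rates:
D = 2 log(n) is O(log n)
C = log²(n) is O(log² n)
B = n^(1/3) is O(n^(1/3))
E = n^(2/3) is O(n^(2/3))
A = 2ⁿ is O(2ⁿ)

Therefore, the order from slowest to fastest is: D < C < B < E < A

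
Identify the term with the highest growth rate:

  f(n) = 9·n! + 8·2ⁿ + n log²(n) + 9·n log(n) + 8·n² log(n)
9·n!

Looking at each term:
  - 9·n! is O(n!)
  - 8·2ⁿ is O(2ⁿ)
  - n log²(n) is O(n log² n)
  - 9·n log(n) is O(n log n)
  - 8·n² log(n) is O(n² log n)

The term 9·n! (O(n!)) grows fastest and dominates all others.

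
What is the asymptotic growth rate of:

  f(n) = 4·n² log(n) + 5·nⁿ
Θ(nⁿ)

Order the terms by growth rate: 4·n² log(n) ≺ 5·nⁿ.
The fastest-growing term 5·nⁿ dominates as n → ∞; dropping its constant factor gives Θ(nⁿ).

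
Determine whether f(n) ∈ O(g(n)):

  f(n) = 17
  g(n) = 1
True

f(n) = 17 and g(n) = 1 are both O(1).
Big-O permits equal growth rates (f ≤ c·g for some c), so f(n) = O(g(n)) is true.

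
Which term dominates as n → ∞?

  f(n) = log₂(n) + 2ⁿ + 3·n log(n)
2ⁿ

Looking at each term:
  - log₂(n) is O(log n)
  - 2ⁿ is O(2ⁿ)
  - 3·n log(n) is O(n log n)

The term 2ⁿ (O(2ⁿ)) grows fastest and dominates all others.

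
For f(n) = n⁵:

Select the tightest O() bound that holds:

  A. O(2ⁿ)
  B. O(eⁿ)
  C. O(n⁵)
C

f(n) = n⁵ is O(n⁵).
All listed options are valid Big-O bounds (upper bounds),
but O(n⁵) is the tightest (smallest valid bound).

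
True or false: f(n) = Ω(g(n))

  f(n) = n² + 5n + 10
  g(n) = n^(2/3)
True

f(n) = n² + 5n + 10 is O(n²), and g(n) = n^(2/3) is O(n^(2/3)).
Since O(n²) grows at least as fast as O(n^(2/3)), f(n) = Ω(g(n)) is true.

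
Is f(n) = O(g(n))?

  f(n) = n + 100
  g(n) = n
True

f(n) = n + 100 and g(n) = n are both O(n).
Big-O permits equal growth rates (f ≤ c·g for some c), so f(n) = O(g(n)) is true.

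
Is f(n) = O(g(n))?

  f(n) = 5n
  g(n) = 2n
True

f(n) = 5n and g(n) = 2n are both O(n).
Big-O permits equal growth rates (f ≤ c·g for some c), so f(n) = O(g(n)) is true.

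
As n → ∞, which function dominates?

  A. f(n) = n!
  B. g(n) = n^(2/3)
A

f(n) = n! is O(n!), while g(n) = n^(2/3) is O(n^(2/3)).
Since O(n!) grows faster than O(n^(2/3)), f(n) dominates.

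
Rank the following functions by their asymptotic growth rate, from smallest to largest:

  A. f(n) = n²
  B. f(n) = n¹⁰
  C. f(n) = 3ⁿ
A < B < C

Comparing growth rates:
A = n² is O(n²)
B = n¹⁰ is O(n¹⁰)
C = 3ⁿ is O(3ⁿ)

Therefore, the order from slowest to fastest is: A < B < C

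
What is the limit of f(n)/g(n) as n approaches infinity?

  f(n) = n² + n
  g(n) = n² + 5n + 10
1

Since n² + n and n² + 5n + 10 have the same growth rate (O(n²)),
the ratio converges to a constant: 1.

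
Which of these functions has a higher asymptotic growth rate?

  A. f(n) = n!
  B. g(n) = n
A

f(n) = n! is O(n!), while g(n) = n is O(n).
Since O(n!) grows faster than O(n), f(n) dominates.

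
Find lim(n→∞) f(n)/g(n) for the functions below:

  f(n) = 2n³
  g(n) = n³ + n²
2

Since 2n³ and n³ + n² have the same growth rate (O(n³)),
the ratio converges to a constant: 2.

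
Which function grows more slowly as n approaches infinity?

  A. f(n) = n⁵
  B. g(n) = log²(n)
B

f(n) = n⁵ is O(n⁵), while g(n) = log²(n) is O(log² n).
Since O(log² n) grows slower than O(n⁵), g(n) is dominated.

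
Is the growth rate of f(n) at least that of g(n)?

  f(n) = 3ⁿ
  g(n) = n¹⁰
True

f(n) = 3ⁿ is O(3ⁿ), and g(n) = n¹⁰ is O(n¹⁰).
Since O(3ⁿ) grows at least as fast as O(n¹⁰), f(n) = Ω(g(n)) is true.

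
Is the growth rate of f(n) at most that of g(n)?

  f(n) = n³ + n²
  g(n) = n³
True

f(n) = n³ + n² and g(n) = n³ are both O(n³).
Big-O permits equal growth rates (f ≤ c·g for some c), so f(n) = O(g(n)) is true.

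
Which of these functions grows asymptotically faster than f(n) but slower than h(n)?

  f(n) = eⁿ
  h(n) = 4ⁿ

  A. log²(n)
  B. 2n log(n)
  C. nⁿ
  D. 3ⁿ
D

We need g(n) with eⁿ = o(g(n)) and g(n) = o(4ⁿ), i.e. O(eⁿ) ≺ g ≺ O(4ⁿ).
Check each option:
  A. log²(n) — O(log² n) does not grow strictly faster than f(n)
  B. 2n log(n) — O(n log n) does not grow strictly faster than f(n)
  C. nⁿ — O(nⁿ) does not grow strictly slower than h(n)
  D. 3ⁿ — O(3ⁿ) is strictly between O(eⁿ) and O(4ⁿ) ✓

Only option D (3ⁿ) lies strictly between.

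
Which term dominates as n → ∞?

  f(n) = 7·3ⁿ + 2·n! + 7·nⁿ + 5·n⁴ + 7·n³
7·nⁿ

Looking at each term:
  - 7·3ⁿ is O(3ⁿ)
  - 2·n! is O(n!)
  - 7·nⁿ is O(nⁿ)
  - 5·n⁴ is O(n⁴)
  - 7·n³ is O(n³)

The term 7·nⁿ (O(nⁿ)) grows fastest and dominates all others.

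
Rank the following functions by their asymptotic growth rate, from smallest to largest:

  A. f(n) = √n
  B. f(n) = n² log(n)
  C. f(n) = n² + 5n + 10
A < C < B

Comparing growth rates:
A = √n is O(√n)
C = n² + 5n + 10 is O(n²)
B = n² log(n) is O(n² log n)

Therefore, the order from slowest to fastest is: A < C < B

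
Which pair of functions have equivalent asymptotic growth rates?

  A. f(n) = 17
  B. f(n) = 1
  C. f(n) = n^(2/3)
A and B

Examining each function:
  A. 17 is O(1)
  B. 1 is O(1)
  C. n^(2/3) is O(n^(2/3))

Functions A and B both have the same complexity class.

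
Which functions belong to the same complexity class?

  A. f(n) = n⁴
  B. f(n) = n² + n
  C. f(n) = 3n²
B and C

Examining each function:
  A. n⁴ is O(n⁴)
  B. n² + n is O(n²)
  C. 3n² is O(n²)

Functions B and C both have the same complexity class.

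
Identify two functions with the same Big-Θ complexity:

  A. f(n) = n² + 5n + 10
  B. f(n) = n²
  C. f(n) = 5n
A and B

Examining each function:
  A. n² + 5n + 10 is O(n²)
  B. n² is O(n²)
  C. 5n is O(n)

Functions A and B both have the same complexity class.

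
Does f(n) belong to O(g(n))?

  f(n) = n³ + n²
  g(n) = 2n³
True

f(n) = n³ + n² and g(n) = 2n³ are both O(n³).
Big-O permits equal growth rates (f ≤ c·g for some c), so f(n) = O(g(n)) is true.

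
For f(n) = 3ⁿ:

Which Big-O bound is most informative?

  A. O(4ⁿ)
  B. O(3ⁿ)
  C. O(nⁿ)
B

f(n) = 3ⁿ is O(3ⁿ).
All listed options are valid Big-O bounds (upper bounds),
but O(3ⁿ) is the tightest (smallest valid bound).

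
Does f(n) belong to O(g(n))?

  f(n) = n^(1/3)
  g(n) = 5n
True

f(n) = n^(1/3) is O(n^(1/3)), and g(n) = 5n is O(n).
Since O(n^(1/3)) ⊆ O(n) (f grows no faster than g), f(n) = O(g(n)) is true.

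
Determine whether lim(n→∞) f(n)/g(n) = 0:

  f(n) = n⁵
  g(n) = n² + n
False

f(n) = n⁵ is O(n⁵), and g(n) = n² + n is O(n²).
Since O(n⁵) grows faster than or equal to O(n²), f(n) = o(g(n)) is false.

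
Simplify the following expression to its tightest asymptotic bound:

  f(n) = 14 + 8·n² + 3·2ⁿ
Θ(2ⁿ)

Order the terms by growth rate: 14 ≺ 8·n² ≺ 3·2ⁿ.
The fastest-growing term 3·2ⁿ dominates as n → ∞; dropping its constant factor gives Θ(2ⁿ).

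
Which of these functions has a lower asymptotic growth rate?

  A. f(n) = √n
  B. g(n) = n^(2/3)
A

f(n) = √n is O(√n), while g(n) = n^(2/3) is O(n^(2/3)).
Since O(√n) grows slower than O(n^(2/3)), f(n) is dominated.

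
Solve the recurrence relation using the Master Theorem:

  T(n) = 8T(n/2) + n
Θ(n³)

Master Theorem: a = 8, b = 2, f(n) = n.
Compute the critical exponent d = log₂(8) = 3.
Compare f(n) = Θ(n) against n^d:
  k = 1 < d = 3, so f(n) = O(n^(d-ε)) — Case 1.
  The recursion cost dominates: T(n) = Θ(n^d) = Θ(n³).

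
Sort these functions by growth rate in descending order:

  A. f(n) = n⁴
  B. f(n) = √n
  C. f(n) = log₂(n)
A > B > C

Comparing growth rates:
A = n⁴ is O(n⁴)
B = √n is O(√n)
C = log₂(n) is O(log n)

Therefore, the order from fastest to slowest is: A > B > C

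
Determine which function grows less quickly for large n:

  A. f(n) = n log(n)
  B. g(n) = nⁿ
A

f(n) = n log(n) is O(n log n), while g(n) = nⁿ is O(nⁿ).
Since O(n log n) grows slower than O(nⁿ), f(n) is dominated.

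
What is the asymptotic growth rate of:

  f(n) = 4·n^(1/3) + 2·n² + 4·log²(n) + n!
Θ(n!)

Order the terms by growth rate: 4·log²(n) ≺ 4·n^(1/3) ≺ 2·n² ≺ n!.
The fastest-growing term n! dominates as n → ∞; dropping its constant factor gives Θ(n!).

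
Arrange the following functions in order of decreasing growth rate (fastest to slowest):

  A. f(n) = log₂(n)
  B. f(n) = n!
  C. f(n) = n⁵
B > C > A

Comparing growth rates:
B = n! is O(n!)
C = n⁵ is O(n⁵)
A = log₂(n) is O(log n)

Therefore, the order from fastest to slowest is: B > C > A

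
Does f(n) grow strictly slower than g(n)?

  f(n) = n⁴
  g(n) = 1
False

f(n) = n⁴ is O(n⁴), and g(n) = 1 is O(1).
Since O(n⁴) grows faster than or equal to O(1), f(n) = o(g(n)) is false.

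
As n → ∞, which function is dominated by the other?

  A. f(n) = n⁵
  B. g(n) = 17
B

f(n) = n⁵ is O(n⁵), while g(n) = 17 is O(1).
Since O(1) grows slower than O(n⁵), g(n) is dominated.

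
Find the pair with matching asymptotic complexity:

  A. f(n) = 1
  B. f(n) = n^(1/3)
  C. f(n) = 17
A and C

Examining each function:
  A. 1 is O(1)
  B. n^(1/3) is O(n^(1/3))
  C. 17 is O(1)

Functions A and C both have the same complexity class.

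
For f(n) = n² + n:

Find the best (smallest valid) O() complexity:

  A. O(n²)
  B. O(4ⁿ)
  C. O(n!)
A

f(n) = n² + n is O(n²).
All listed options are valid Big-O bounds (upper bounds),
but O(n²) is the tightest (smallest valid bound).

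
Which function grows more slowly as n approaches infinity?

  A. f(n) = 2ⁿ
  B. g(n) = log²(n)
B

f(n) = 2ⁿ is O(2ⁿ), while g(n) = log²(n) is O(log² n).
Since O(log² n) grows slower than O(2ⁿ), g(n) is dominated.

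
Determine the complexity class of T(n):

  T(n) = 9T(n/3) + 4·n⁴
Θ(n⁴)

Master Theorem: a = 9, b = 3, f(n) = 4·n⁴.
Compute the critical exponent d = log₃(9) = 2.
Compare f(n) = Θ(n⁴) against n^d:
  k = 4 > d = 2, so f(n) = Ω(n^(d+ε)) — Case 3.
  Regularity: a·(n/b)^4/n^4 = a/b^4 = 9/81 < 1 ✓.
  The top-level work dominates: T(n) = Θ(f(n)) = Θ(n⁴).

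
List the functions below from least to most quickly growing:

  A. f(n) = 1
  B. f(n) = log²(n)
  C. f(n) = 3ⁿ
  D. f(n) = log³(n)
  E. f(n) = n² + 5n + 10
A < B < D < E < C

Comparing growth rates:
A = 1 is O(1)
B = log²(n) is O(log² n)
D = log³(n) is O(log³ n)
E = n² + 5n + 10 is O(n²)
C = 3ⁿ is O(3ⁿ)

Therefore, the order from slowest to fastest is: A < B < D < E < C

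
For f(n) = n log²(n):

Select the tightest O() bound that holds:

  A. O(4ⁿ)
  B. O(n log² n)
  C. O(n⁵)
B

f(n) = n log²(n) is O(n log² n).
All listed options are valid Big-O bounds (upper bounds),
but O(n log² n) is the tightest (smallest valid bound).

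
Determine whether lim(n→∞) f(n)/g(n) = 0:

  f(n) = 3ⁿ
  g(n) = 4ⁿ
True

f(n) = 3ⁿ is O(3ⁿ), and g(n) = 4ⁿ is O(4ⁿ).
Since O(3ⁿ) grows strictly slower than O(4ⁿ), f(n) = o(g(n)) is true.
This means lim(n→∞) f(n)/g(n) = 0.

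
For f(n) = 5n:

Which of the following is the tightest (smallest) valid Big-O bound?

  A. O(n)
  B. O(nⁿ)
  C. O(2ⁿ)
A

f(n) = 5n is O(n).
All listed options are valid Big-O bounds (upper bounds),
but O(n) is the tightest (smallest valid bound).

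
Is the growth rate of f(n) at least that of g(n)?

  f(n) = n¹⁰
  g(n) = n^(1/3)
True

f(n) = n¹⁰ is O(n¹⁰), and g(n) = n^(1/3) is O(n^(1/3)).
Since O(n¹⁰) grows at least as fast as O(n^(1/3)), f(n) = Ω(g(n)) is true.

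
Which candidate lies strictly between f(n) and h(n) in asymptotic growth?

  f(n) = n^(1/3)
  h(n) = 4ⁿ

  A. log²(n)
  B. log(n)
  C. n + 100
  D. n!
C

We need g(n) with n^(1/3) = o(g(n)) and g(n) = o(4ⁿ), i.e. O(n^(1/3)) ≺ g ≺ O(4ⁿ).
Check each option:
  A. log²(n) — O(log² n) does not grow strictly faster than f(n)
  B. log(n) — O(log n) does not grow strictly faster than f(n)
  C. n + 100 — O(n) is strictly between O(n^(1/3)) and O(4ⁿ) ✓
  D. n! — O(n!) does not grow strictly slower than h(n)

Only option C (n + 100) lies strictly between.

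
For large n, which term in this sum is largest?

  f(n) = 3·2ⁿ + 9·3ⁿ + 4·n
9·3ⁿ

Looking at each term:
  - 3·2ⁿ is O(2ⁿ)
  - 9·3ⁿ is O(3ⁿ)
  - 4·n is O(n)

The term 9·3ⁿ (O(3ⁿ)) grows fastest and dominates all others.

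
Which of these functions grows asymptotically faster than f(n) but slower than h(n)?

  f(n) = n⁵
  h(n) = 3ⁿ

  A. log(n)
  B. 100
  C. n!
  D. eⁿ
D

We need g(n) with n⁵ = o(g(n)) and g(n) = o(3ⁿ), i.e. O(n⁵) ≺ g ≺ O(3ⁿ).
Check each option:
  A. log(n) — O(log n) does not grow strictly faster than f(n)
  B. 100 — O(1) does not grow strictly faster than f(n)
  C. n! — O(n!) does not grow strictly slower than h(n)
  D. eⁿ — O(eⁿ) is strictly between O(n⁵) and O(3ⁿ) ✓

Only option D (eⁿ) lies strictly between.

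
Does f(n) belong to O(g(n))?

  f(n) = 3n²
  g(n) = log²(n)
False

f(n) = 3n² is O(n²), and g(n) = log²(n) is O(log² n).
Since O(n²) grows faster than O(log² n), f(n) = O(g(n)) is false.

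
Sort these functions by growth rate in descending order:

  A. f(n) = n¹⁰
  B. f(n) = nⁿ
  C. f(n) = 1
B > A > C

Comparing growth rates:
B = nⁿ is O(nⁿ)
A = n¹⁰ is O(n¹⁰)
C = 1 is O(1)

Therefore, the order from fastest to slowest is: B > A > C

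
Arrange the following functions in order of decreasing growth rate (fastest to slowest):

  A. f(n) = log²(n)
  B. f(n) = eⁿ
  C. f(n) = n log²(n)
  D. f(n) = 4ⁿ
D > B > C > A

Comparing growth rates:
D = 4ⁿ is O(4ⁿ)
B = eⁿ is O(eⁿ)
C = n log²(n) is O(n log² n)
A = log²(n) is O(log² n)

Therefore, the order from fastest to slowest is: D > B > C > A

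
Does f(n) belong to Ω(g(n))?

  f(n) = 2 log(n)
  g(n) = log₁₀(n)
True

f(n) = 2 log(n) and g(n) = log₁₀(n) are both O(log n).
Big-Ω permits equal growth rates (f ≥ c·g for some c > 0), so f(n) = Ω(g(n)) is true.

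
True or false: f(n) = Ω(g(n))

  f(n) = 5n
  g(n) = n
True

f(n) = 5n and g(n) = n are both O(n).
Big-Ω permits equal growth rates (f ≥ c·g for some c > 0), so f(n) = Ω(g(n)) is true.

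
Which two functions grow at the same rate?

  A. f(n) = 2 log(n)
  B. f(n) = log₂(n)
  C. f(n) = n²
A and B

Examining each function:
  A. 2 log(n) is O(log n)
  B. log₂(n) is O(log n)
  C. n² is O(n²)

Functions A and B both have the same complexity class.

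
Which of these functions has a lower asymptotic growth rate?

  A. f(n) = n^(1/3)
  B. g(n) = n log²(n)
A

f(n) = n^(1/3) is O(n^(1/3)), while g(n) = n log²(n) is O(n log² n).
Since O(n^(1/3)) grows slower than O(n log² n), f(n) is dominated.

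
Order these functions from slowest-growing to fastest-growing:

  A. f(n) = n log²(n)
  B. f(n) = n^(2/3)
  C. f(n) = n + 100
B < C < A

Comparing growth rates:
B = n^(2/3) is O(n^(2/3))
C = n + 100 is O(n)
A = n log²(n) is O(n log² n)

Therefore, the order from slowest to fastest is: B < C < A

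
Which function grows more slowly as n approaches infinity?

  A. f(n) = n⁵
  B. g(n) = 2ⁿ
A

f(n) = n⁵ is O(n⁵), while g(n) = 2ⁿ is O(2ⁿ).
Since O(n⁵) grows slower than O(2ⁿ), f(n) is dominated.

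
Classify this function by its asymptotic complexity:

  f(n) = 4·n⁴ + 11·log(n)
O(n⁴)

The dominant term in 4·n⁴ + 11·log(n) is 4·n⁴, which is Θ(n⁴).
Lower-order terms (11·log(n)) are asymptotically negligible.
Constants are absorbed, so the tightest bound is O(n⁴).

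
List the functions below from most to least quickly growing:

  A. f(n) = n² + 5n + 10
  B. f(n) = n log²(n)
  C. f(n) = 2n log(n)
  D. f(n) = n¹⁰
D > A > B > C

Comparing growth rates:
D = n¹⁰ is O(n¹⁰)
A = n² + 5n + 10 is O(n²)
B = n log²(n) is O(n log² n)
C = 2n log(n) is O(n log n)

Therefore, the order from fastest to slowest is: D > A > B > C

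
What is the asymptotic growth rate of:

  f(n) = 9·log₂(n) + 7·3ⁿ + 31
Θ(3ⁿ)

Order the terms by growth rate: 31 ≺ 9·log₂(n) ≺ 7·3ⁿ.
The fastest-growing term 7·3ⁿ dominates as n → ∞; dropping its constant factor gives Θ(3ⁿ).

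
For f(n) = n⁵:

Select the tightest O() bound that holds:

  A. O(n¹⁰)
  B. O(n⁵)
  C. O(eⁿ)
B

f(n) = n⁵ is O(n⁵).
All listed options are valid Big-O bounds (upper bounds),
but O(n⁵) is the tightest (smallest valid bound).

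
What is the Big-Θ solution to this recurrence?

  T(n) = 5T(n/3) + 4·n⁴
Θ(n⁴)

Master Theorem: a = 5, b = 3, f(n) = 4·n⁴.
Compute the critical exponent d = log₃(5) = 1.465.
Compare f(n) = Θ(n⁴) against n^d:
  k = 4 > d = 1.465, so f(n) = Ω(n^(d+ε)) — Case 3.
  Regularity: a·(n/b)^4/n^4 = a/b^4 = 5/81 < 1 ✓.
  The top-level work dominates: T(n) = Θ(f(n)) = Θ(n⁴).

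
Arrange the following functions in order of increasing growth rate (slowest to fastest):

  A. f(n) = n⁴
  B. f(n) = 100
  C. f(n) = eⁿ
B < A < C

Comparing growth rates:
B = 100 is O(1)
A = n⁴ is O(n⁴)
C = eⁿ is O(eⁿ)

Therefore, the order from slowest to fastest is: B < A < C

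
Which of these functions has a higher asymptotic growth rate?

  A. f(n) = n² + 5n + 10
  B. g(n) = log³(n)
A

f(n) = n² + 5n + 10 is O(n²), while g(n) = log³(n) is O(log³ n).
Since O(n²) grows faster than O(log³ n), f(n) dominates.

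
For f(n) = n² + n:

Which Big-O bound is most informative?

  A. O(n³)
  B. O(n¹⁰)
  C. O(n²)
C

f(n) = n² + n is O(n²).
All listed options are valid Big-O bounds (upper bounds),
but O(n²) is the tightest (smallest valid bound).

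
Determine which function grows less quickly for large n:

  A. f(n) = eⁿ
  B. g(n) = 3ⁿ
A

f(n) = eⁿ is O(eⁿ), while g(n) = 3ⁿ is O(3ⁿ).
Since O(eⁿ) grows slower than O(3ⁿ), f(n) is dominated.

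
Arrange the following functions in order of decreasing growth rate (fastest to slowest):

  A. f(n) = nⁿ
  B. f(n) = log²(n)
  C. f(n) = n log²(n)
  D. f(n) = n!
A > D > C > B

Comparing growth rates:
A = nⁿ is O(nⁿ)
D = n! is O(n!)
C = n log²(n) is O(n log² n)
B = log²(n) is O(log² n)

Therefore, the order from fastest to slowest is: A > D > C > B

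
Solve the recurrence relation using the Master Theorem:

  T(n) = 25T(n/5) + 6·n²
Θ(n² log n)

Master Theorem: a = 25, b = 5, f(n) = 6·n².
Compute the critical exponent d = log₅(25) = 2.
Compare f(n) = Θ(n²) against n^d:
  k = 2 = d, so f(n) = Θ(n^d) — Case 2.
  Work is balanced across levels: T(n) = Θ(n^d log n) = Θ(n² log n).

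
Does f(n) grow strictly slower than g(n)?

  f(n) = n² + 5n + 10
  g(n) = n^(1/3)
False

f(n) = n² + 5n + 10 is O(n²), and g(n) = n^(1/3) is O(n^(1/3)).
Since O(n²) grows faster than or equal to O(n^(1/3)), f(n) = o(g(n)) is false.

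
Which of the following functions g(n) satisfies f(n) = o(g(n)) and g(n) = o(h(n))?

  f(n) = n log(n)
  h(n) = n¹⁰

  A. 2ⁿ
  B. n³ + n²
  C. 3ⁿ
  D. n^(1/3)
B

We need g(n) with n log(n) = o(g(n)) and g(n) = o(n¹⁰), i.e. O(n log n) ≺ g ≺ O(n¹⁰).
Check each option:
  A. 2ⁿ — O(2ⁿ) does not grow strictly slower than h(n)
  B. n³ + n² — O(n³) is strictly between O(n log n) and O(n¹⁰) ✓
  C. 3ⁿ — O(3ⁿ) does not grow strictly slower than h(n)
  D. n^(1/3) — O(n^(1/3)) does not grow strictly faster than f(n)

Only option B (n³ + n²) lies strictly between.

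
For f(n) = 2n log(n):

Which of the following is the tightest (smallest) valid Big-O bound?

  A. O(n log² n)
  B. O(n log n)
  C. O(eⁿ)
B

f(n) = 2n log(n) is O(n log n).
All listed options are valid Big-O bounds (upper bounds),
but O(n log n) is the tightest (smallest valid bound).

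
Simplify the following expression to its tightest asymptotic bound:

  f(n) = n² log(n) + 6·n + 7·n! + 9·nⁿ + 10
Θ(nⁿ)

Order the terms by growth rate: 10 ≺ 6·n ≺ n² log(n) ≺ 7·n! ≺ 9·nⁿ.
The fastest-growing term 9·nⁿ dominates as n → ∞; dropping its constant factor gives Θ(nⁿ).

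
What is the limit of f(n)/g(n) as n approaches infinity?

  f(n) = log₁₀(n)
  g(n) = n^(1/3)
0

Since log₁₀(n) (O(log n)) grows slower than n^(1/3) (O(n^(1/3))),
the ratio f(n)/g(n) → 0 as n → ∞.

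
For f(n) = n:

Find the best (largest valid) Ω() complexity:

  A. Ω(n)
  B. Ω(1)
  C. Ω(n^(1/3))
A

f(n) = n is Ω(n).
All listed options are valid Big-Ω bounds (lower bounds),
but Ω(n) is the tightest (largest valid bound).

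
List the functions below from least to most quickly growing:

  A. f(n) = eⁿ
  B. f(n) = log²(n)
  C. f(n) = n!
B < A < C

Comparing growth rates:
B = log²(n) is O(log² n)
A = eⁿ is O(eⁿ)
C = n! is O(n!)

Therefore, the order from slowest to fastest is: B < A < C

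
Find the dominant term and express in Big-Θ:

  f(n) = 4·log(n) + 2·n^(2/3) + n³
Θ(n³)

Order the terms by growth rate: 4·log(n) ≺ 2·n^(2/3) ≺ n³.
The fastest-growing term n³ dominates as n → ∞; dropping its constant factor gives Θ(n³).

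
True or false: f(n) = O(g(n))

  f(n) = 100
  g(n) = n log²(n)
True

f(n) = 100 is O(1), and g(n) = n log²(n) is O(n log² n).
Since O(1) ⊆ O(n log² n) (f grows no faster than g), f(n) = O(g(n)) is true.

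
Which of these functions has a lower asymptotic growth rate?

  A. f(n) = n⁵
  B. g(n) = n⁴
B

f(n) = n⁵ is O(n⁵), while g(n) = n⁴ is O(n⁴).
Since O(n⁴) grows slower than O(n⁵), g(n) is dominated.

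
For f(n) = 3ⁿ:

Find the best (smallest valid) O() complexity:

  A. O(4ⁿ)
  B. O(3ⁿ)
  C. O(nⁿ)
B

f(n) = 3ⁿ is O(3ⁿ).
All listed options are valid Big-O bounds (upper bounds),
but O(3ⁿ) is the tightest (smallest valid bound).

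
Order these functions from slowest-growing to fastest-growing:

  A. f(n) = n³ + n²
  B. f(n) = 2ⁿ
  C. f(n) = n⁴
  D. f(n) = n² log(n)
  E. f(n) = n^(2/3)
E < D < A < C < B

Comparing growth rates:
E = n^(2/3) is O(n^(2/3))
D = n² log(n) is O(n² log n)
A = n³ + n² is O(n³)
C = n⁴ is O(n⁴)
B = 2ⁿ is O(2ⁿ)

Therefore, the order from slowest to fastest is: E < D < A < C < B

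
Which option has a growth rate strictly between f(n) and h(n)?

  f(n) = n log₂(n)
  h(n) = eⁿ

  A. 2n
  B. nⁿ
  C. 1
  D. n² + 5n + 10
D

We need g(n) with n log₂(n) = o(g(n)) and g(n) = o(eⁿ), i.e. O(n log n) ≺ g ≺ O(eⁿ).
Check each option:
  A. 2n — O(n) does not grow strictly faster than f(n)
  B. nⁿ — O(nⁿ) does not grow strictly slower than h(n)
  C. 1 — O(1) does not grow strictly faster than f(n)
  D. n² + 5n + 10 — O(n²) is strictly between O(n log n) and O(eⁿ) ✓

Only option D (n² + 5n + 10) lies strictly between.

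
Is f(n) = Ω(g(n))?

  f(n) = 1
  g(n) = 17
True

f(n) = 1 and g(n) = 17 are both O(1).
Big-Ω permits equal growth rates (f ≥ c·g for some c > 0), so f(n) = Ω(g(n)) is true.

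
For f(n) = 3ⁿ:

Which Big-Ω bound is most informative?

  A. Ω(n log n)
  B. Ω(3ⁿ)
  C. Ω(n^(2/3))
B

f(n) = 3ⁿ is Ω(3ⁿ).
All listed options are valid Big-Ω bounds (lower bounds),
but Ω(3ⁿ) is the tightest (largest valid bound).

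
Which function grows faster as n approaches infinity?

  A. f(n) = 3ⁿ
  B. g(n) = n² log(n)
A

f(n) = 3ⁿ is O(3ⁿ), while g(n) = n² log(n) is O(n² log n).
Since O(3ⁿ) grows faster than O(n² log n), f(n) dominates.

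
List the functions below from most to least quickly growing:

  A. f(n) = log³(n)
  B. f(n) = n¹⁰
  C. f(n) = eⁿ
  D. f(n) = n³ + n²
C > B > D > A

Comparing growth rates:
C = eⁿ is O(eⁿ)
B = n¹⁰ is O(n¹⁰)
D = n³ + n² is O(n³)
A = log³(n) is O(log³ n)

Therefore, the order from fastest to slowest is: C > B > D > A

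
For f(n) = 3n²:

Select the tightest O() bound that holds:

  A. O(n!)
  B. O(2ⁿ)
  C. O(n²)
C

f(n) = 3n² is O(n²).
All listed options are valid Big-O bounds (upper bounds),
but O(n²) is the tightest (smallest valid bound).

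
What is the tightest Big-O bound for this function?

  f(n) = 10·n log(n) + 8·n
O(n log n)

The dominant term in 10·n log(n) + 8·n is 10·n log(n), which is Θ(n log n).
Lower-order terms (8·n) are asymptotically negligible.
Constants are absorbed, so the tightest bound is O(n log n).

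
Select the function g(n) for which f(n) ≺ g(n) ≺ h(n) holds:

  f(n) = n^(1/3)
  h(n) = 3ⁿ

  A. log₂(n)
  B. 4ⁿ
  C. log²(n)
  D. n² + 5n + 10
D

We need g(n) with n^(1/3) = o(g(n)) and g(n) = o(3ⁿ), i.e. O(n^(1/3)) ≺ g ≺ O(3ⁿ).
Check each option:
  A. log₂(n) — O(log n) does not grow strictly faster than f(n)
  B. 4ⁿ — O(4ⁿ) does not grow strictly slower than h(n)
  C. log²(n) — O(log² n) does not grow strictly faster than f(n)
  D. n² + 5n + 10 — O(n²) is strictly between O(n^(1/3)) and O(3ⁿ) ✓

Only option D (n² + 5n + 10) lies strictly between.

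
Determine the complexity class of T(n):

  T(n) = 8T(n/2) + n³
Θ(n³ log n)

Master Theorem: a = 8, b = 2, f(n) = n³.
Compute the critical exponent d = log₂(8) = 3.
Compare f(n) = Θ(n³) against n^d:
  k = 3 = d, so f(n) = Θ(n^d) — Case 2.
  Work is balanced across levels: T(n) = Θ(n^d log n) = Θ(n³ log n).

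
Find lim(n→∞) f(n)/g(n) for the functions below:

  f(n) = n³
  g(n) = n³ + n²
1

Since n³ and n³ + n² have the same growth rate (O(n³)),
the ratio converges to a constant: 1.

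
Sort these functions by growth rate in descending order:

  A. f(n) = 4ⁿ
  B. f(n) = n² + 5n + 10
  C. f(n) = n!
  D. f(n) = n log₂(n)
C > A > B > D

Comparing growth rates:
C = n! is O(n!)
A = 4ⁿ is O(4ⁿ)
B = n² + 5n + 10 is O(n²)
D = n log₂(n) is O(n log n)

Therefore, the order from fastest to slowest is: C > A > B > D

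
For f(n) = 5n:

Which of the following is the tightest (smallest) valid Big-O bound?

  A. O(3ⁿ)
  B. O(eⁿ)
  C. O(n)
C

f(n) = 5n is O(n).
All listed options are valid Big-O bounds (upper bounds),
but O(n) is the tightest (smallest valid bound).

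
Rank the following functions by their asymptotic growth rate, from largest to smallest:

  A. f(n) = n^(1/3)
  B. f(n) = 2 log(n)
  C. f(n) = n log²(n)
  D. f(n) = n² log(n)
D > C > A > B

Comparing growth rates:
D = n² log(n) is O(n² log n)
C = n log²(n) is O(n log² n)
A = n^(1/3) is O(n^(1/3))
B = 2 log(n) is O(log n)

Therefore, the order from fastest to slowest is: D > C > A > B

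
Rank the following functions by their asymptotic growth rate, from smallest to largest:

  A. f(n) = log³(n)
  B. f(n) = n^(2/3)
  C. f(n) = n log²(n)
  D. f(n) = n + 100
A < B < D < C

Comparing growth rates:
A = log³(n) is O(log³ n)
B = n^(2/3) is O(n^(2/3))
D = n + 100 is O(n)
C = n log²(n) is O(n log² n)

Therefore, the order from slowest to fastest is: A < B < D < C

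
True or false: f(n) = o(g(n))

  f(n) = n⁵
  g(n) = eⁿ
True

f(n) = n⁵ is O(n⁵), and g(n) = eⁿ is O(eⁿ).
Since O(n⁵) grows strictly slower than O(eⁿ), f(n) = o(g(n)) is true.
This means lim(n→∞) f(n)/g(n) = 0.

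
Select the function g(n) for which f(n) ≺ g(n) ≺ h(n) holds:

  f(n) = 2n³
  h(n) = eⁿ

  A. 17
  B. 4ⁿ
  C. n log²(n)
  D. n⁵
D

We need g(n) with 2n³ = o(g(n)) and g(n) = o(eⁿ), i.e. O(n³) ≺ g ≺ O(eⁿ).
Check each option:
  A. 17 — O(1) does not grow strictly faster than f(n)
  B. 4ⁿ — O(4ⁿ) does not grow strictly slower than h(n)
  C. n log²(n) — O(n log² n) does not grow strictly faster than f(n)
  D. n⁵ — O(n⁵) is strictly between O(n³) and O(eⁿ) ✓

Only option D (n⁵) lies strictly between.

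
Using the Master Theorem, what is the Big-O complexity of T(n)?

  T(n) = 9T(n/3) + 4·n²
Θ(n² log n)

Master Theorem: a = 9, b = 3, f(n) = 4·n².
Compute the critical exponent d = log₃(9) = 2.
Compare f(n) = Θ(n²) against n^d:
  k = 2 = d, so f(n) = Θ(n^d) — Case 2.
  Work is balanced across levels: T(n) = Θ(n^d log n) = Θ(n² log n).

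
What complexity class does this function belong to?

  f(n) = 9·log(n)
O(log n)

The dominant term in 9·log(n) is 9·log(n), which is Θ(log n).
Constants are absorbed, so the tightest bound is O(log n).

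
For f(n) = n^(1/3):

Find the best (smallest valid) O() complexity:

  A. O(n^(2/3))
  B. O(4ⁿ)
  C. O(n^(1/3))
C

f(n) = n^(1/3) is O(n^(1/3)).
All listed options are valid Big-O bounds (upper bounds),
but O(n^(1/3)) is the tightest (smallest valid bound).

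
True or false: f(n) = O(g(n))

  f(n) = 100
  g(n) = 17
True

f(n) = 100 and g(n) = 17 are both O(1).
Big-O permits equal growth rates (f ≤ c·g for some c), so f(n) = O(g(n)) is true.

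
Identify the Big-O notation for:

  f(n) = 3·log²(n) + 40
O(log² n)

The dominant term in 3·log²(n) + 40 is 3·log²(n), which is Θ(log² n).
Lower-order terms (40) are asymptotically negligible.
Constants are absorbed, so the tightest bound is O(log² n).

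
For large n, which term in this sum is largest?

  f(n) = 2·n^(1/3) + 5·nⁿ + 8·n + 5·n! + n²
5·nⁿ

Looking at each term:
  - 2·n^(1/3) is O(n^(1/3))
  - 5·nⁿ is O(nⁿ)
  - 8·n is O(n)
  - 5·n! is O(n!)
  - n² is O(n²)

The term 5·nⁿ (O(nⁿ)) grows fastest and dominates all others.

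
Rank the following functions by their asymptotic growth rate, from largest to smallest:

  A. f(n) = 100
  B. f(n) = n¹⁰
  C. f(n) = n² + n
B > C > A

Comparing growth rates:
B = n¹⁰ is O(n¹⁰)
C = n² + n is O(n²)
A = 100 is O(1)

Therefore, the order from fastest to slowest is: B > C > A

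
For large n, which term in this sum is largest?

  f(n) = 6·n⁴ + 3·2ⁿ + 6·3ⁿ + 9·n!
9·n!

Looking at each term:
  - 6·n⁴ is O(n⁴)
  - 3·2ⁿ is O(2ⁿ)
  - 6·3ⁿ is O(3ⁿ)
  - 9·n! is O(n!)

The term 9·n! (O(n!)) grows fastest and dominates all others.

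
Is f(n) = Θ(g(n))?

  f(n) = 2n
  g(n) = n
True

f(n) = 2n and g(n) = n are both O(n).
Since they have the same asymptotic growth rate, f(n) = Θ(g(n)) is true.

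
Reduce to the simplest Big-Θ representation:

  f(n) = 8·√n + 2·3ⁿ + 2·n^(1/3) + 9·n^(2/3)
Θ(3ⁿ)

Order the terms by growth rate: 2·n^(1/3) ≺ 8·√n ≺ 9·n^(2/3) ≺ 2·3ⁿ.
The fastest-growing term 2·3ⁿ dominates as n → ∞; dropping its constant factor gives Θ(3ⁿ).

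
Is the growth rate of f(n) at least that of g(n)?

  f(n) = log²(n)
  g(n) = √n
False

f(n) = log²(n) is O(log² n), and g(n) = √n is O(√n).
Since O(log² n) grows slower than O(√n), f(n) = Ω(g(n)) is false.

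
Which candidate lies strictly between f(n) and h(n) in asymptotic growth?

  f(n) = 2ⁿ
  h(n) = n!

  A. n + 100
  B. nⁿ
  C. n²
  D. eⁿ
D

We need g(n) with 2ⁿ = o(g(n)) and g(n) = o(n!), i.e. O(2ⁿ) ≺ g ≺ O(n!).
Check each option:
  A. n + 100 — O(n) does not grow strictly faster than f(n)
  B. nⁿ — O(nⁿ) does not grow strictly slower than h(n)
  C. n² — O(n²) does not grow strictly faster than f(n)
  D. eⁿ — O(eⁿ) is strictly between O(2ⁿ) and O(n!) ✓

Only option D (eⁿ) lies strictly between.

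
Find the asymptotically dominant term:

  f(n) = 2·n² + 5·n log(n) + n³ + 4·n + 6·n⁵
6·n⁵

Looking at each term:
  - 2·n² is O(n²)
  - 5·n log(n) is O(n log n)
  - n³ is O(n³)
  - 4·n is O(n)
  - 6·n⁵ is O(n⁵)

The term 6·n⁵ (O(n⁵)) grows fastest and dominates all others.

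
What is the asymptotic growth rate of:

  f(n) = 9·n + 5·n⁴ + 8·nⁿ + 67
Θ(nⁿ)

Order the terms by growth rate: 67 ≺ 9·n ≺ 5·n⁴ ≺ 8·nⁿ.
The fastest-growing term 8·nⁿ dominates as n → ∞; dropping its constant factor gives Θ(nⁿ).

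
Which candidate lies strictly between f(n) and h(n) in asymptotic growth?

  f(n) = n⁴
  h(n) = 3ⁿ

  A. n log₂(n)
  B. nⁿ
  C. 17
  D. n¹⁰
D

We need g(n) with n⁴ = o(g(n)) and g(n) = o(3ⁿ), i.e. O(n⁴) ≺ g ≺ O(3ⁿ).
Check each option:
  A. n log₂(n) — O(n log n) does not grow strictly faster than f(n)
  B. nⁿ — O(nⁿ) does not grow strictly slower than h(n)
  C. 17 — O(1) does not grow strictly faster than f(n)
  D. n¹⁰ — O(n¹⁰) is strictly between O(n⁴) and O(3ⁿ) ✓

Only option D (n¹⁰) lies strictly between.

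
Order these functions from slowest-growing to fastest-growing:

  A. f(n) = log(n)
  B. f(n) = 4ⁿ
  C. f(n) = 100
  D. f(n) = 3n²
C < A < D < B

Comparing growth rates:
C = 100 is O(1)
A = log(n) is O(log n)
D = 3n² is O(n²)
B = 4ⁿ is O(4ⁿ)

Therefore, the order from slowest to fastest is: C < A < D < B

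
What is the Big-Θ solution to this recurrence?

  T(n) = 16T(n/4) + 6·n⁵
Θ(n⁵)

Master Theorem: a = 16, b = 4, f(n) = 6·n⁵.
Compute the critical exponent d = log₄(16) = 2.
Compare f(n) = Θ(n⁵) against n^d:
  k = 5 > d = 2, so f(n) = Ω(n^(d+ε)) — Case 3.
  Regularity: a·(n/b)^5/n^5 = a/b^5 = 16/1024 < 1 ✓.
  The top-level work dominates: T(n) = Θ(f(n)) = Θ(n⁵).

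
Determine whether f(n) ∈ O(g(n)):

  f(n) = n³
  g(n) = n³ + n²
True

f(n) = n³ and g(n) = n³ + n² are both O(n³).
Big-O permits equal growth rates (f ≤ c·g for some c), so f(n) = O(g(n)) is true.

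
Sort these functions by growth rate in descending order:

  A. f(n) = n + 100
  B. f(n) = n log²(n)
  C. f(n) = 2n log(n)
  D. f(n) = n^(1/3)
B > C > A > D

Comparing growth rates:
B = n log²(n) is O(n log² n)
C = 2n log(n) is O(n log n)
A = n + 100 is O(n)
D = n^(1/3) is O(n^(1/3))

Therefore, the order from fastest to slowest is: B > C > A > D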